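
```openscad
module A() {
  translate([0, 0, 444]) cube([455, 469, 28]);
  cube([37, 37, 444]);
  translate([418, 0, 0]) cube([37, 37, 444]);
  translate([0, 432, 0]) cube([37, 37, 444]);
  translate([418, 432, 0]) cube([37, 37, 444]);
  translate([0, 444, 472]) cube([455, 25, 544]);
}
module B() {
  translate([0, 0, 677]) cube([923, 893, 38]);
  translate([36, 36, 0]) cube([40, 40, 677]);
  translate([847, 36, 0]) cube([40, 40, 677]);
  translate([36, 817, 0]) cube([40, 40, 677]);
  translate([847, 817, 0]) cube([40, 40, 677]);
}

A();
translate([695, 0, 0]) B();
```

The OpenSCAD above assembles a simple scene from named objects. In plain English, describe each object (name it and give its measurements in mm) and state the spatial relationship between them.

A is a chair: 455×469 mm seat, 28 mm thick, top at z = 472 mm, on four 37 mm square corner legs flush with the seat edges. A 25 mm thick backrest slab spans the full seat width, extending 544 mm above the seat top, its back face flush with the seat's +y edge.

B is a rectangular dining table. The top is 923×893×38 mm with its upper surface at z = 715 mm. It stands on four 40×40 mm square legs, each inset 36 mm from the nearest pair of top edges, running from the floor to the underside of the top.

The table is on the floor beside the chair on its +x side.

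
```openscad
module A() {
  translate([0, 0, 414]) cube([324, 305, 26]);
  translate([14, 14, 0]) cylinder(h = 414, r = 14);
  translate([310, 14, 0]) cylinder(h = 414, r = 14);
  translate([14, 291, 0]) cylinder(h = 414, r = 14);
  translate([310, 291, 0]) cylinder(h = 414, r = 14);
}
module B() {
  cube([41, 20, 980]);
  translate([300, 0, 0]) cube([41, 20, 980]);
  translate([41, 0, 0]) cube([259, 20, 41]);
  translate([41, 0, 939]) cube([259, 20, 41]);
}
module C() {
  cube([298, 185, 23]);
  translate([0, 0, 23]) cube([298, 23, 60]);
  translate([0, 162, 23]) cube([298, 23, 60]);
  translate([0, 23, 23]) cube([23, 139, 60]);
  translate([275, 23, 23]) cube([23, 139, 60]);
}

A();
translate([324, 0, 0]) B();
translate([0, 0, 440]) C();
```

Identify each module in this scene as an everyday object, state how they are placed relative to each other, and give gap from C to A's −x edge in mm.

A is a stool. B is a picture frame. C is an open box. The picture frame is against the stool's +x side, with their −y faces flush. The open box is on top of the stool. The gap from the open box to the stool's −x edge is 0 mm.

The open box's min-x is at 0; the stool's min-x is 0; gap = 0 mm.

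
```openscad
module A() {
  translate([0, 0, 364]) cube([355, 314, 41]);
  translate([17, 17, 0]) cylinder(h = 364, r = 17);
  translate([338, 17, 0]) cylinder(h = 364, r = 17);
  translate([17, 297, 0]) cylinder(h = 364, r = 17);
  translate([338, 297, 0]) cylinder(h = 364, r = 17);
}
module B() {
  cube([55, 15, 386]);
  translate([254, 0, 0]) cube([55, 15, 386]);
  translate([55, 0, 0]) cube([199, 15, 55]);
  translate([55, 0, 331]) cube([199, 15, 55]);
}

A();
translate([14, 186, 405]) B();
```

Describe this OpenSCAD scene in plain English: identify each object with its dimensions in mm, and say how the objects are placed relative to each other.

A is a four-legged stool. The seat is 355×314 mm, 41 mm thick, top at z = 405 mm. It stands on four round legs, each 34 mm in diameter, from z = 0 to the seat underside, each leg's axis is inset half a diameter from the nearest pair of seat edges (so the leg's bounding box is flush with the corner).

B is a picture frame with a 199×276 mm rectangular opening (x by z) and a uniform 55 mm border on every side. Frame depth is 15 mm along y. It is built from two vertical stiles running the full outside height and two horizontal rails spanning the gap between the stiles.

The picture frame is on top of the stool.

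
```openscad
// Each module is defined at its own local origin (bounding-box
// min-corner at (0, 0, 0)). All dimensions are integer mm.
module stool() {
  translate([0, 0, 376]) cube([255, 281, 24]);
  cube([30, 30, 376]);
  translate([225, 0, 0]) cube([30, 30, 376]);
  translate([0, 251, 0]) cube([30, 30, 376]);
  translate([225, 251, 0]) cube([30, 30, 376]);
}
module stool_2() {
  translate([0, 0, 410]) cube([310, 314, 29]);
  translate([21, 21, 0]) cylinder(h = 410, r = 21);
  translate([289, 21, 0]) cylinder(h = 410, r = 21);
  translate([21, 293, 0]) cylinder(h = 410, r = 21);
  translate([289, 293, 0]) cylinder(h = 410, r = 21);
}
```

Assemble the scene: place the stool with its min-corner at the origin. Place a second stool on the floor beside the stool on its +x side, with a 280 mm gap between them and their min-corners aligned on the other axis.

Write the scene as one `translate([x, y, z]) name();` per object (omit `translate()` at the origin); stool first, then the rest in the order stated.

stool();
translate([535, 0, 0]) stool_2();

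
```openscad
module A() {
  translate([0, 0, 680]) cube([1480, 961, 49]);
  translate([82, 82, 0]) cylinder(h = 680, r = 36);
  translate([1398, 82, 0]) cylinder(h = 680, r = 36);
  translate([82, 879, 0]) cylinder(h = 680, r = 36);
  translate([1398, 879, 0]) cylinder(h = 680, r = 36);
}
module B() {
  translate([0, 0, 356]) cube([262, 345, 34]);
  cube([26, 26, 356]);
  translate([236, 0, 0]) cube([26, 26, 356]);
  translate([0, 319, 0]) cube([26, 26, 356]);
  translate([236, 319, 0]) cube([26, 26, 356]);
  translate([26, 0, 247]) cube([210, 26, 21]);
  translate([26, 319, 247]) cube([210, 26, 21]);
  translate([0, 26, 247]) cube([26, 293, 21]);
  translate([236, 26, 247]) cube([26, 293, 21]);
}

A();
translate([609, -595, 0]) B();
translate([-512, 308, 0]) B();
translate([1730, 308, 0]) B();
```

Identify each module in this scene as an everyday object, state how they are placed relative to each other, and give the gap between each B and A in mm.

A is a table. B is a stool. Three stools sit around the table at the −y, −x, +x sides. The gap between each stool and the table is 250 mm.

Each stool's nearest face is 250 mm from the table's bounding box.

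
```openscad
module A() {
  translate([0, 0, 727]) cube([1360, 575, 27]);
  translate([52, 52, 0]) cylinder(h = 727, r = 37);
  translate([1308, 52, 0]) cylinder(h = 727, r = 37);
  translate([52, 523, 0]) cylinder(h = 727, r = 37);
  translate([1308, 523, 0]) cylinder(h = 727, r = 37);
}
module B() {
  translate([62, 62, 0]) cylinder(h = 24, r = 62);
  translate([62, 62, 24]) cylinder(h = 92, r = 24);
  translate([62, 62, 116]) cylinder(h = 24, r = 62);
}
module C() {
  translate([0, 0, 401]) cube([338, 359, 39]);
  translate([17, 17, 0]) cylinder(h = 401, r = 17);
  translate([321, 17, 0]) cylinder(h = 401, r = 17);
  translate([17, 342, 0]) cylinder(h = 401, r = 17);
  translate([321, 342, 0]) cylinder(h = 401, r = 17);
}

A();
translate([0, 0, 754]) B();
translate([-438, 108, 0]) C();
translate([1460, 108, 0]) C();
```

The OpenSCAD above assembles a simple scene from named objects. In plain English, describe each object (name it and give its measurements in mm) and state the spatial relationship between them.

A is a rectangular dining table. The top is 1360×575×27 mm with its upper surface at z = 754 mm. It stands on four round legs of 74 mm diameter, each leg's bounding box inset 15 mm from the nearest pair of top edges, running from the floor to the underside of the top.

B is a spool: two coaxial disc flanges of radius 62 mm and thickness 24 mm, joined by a core cylinder of radius 24 mm and height 92 mm. The lower flange rests on z = 0 and the three cylinders share a vertical axis.

C is a four-legged stool. The seat is a 338×359×39 mm slab whose top surface is at z = 440 mm; four round legs, each 34 mm in diameter, run from the floor (z = 0) to the underside of the seat, each leg's axis is inset half a diameter from the nearest pair of seat edges (so the leg's bounding box is flush with the corner).

The spool is on top of the table. Two stools sit around the table at the −x, +x sides.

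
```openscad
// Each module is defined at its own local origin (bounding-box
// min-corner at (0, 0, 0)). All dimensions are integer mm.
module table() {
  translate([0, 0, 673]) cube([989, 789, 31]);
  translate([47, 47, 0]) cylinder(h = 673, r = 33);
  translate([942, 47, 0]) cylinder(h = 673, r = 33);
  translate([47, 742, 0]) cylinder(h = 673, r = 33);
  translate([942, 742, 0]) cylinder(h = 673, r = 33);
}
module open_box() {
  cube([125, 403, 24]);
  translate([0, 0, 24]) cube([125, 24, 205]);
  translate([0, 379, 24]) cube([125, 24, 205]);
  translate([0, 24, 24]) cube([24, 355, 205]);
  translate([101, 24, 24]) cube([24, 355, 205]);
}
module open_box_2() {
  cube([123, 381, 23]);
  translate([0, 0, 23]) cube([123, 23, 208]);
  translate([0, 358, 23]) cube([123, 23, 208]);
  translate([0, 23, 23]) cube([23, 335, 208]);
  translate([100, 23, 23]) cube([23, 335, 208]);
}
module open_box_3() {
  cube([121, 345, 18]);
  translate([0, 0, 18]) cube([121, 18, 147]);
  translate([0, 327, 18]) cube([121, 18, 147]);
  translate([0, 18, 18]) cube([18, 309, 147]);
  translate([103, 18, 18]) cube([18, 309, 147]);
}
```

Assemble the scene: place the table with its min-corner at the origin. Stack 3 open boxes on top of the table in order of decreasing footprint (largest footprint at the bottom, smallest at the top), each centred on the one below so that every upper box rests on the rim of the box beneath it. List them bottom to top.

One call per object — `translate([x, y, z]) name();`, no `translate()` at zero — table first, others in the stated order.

table();
translate([432, 193, 704]) open_box();
translate([433, 204, 933]) open_box_2();
translate([434, 222, 1164]) open_box_3();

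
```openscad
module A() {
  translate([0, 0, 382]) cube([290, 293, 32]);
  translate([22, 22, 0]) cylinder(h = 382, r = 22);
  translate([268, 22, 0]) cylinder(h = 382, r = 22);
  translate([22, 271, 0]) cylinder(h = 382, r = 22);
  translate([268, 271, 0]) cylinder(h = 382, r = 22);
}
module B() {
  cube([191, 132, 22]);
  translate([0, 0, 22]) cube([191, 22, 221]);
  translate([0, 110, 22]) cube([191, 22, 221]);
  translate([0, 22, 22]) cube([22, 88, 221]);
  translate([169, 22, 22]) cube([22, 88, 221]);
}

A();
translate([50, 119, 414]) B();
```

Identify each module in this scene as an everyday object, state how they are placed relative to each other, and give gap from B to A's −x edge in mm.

A is a stool. B is an open box. The open box is on top of the stool. The gap from the open box to the stool's −x edge is 50 mm.

The open box's min-x is at 50; the stool's min-x is 0; gap = 50 mm.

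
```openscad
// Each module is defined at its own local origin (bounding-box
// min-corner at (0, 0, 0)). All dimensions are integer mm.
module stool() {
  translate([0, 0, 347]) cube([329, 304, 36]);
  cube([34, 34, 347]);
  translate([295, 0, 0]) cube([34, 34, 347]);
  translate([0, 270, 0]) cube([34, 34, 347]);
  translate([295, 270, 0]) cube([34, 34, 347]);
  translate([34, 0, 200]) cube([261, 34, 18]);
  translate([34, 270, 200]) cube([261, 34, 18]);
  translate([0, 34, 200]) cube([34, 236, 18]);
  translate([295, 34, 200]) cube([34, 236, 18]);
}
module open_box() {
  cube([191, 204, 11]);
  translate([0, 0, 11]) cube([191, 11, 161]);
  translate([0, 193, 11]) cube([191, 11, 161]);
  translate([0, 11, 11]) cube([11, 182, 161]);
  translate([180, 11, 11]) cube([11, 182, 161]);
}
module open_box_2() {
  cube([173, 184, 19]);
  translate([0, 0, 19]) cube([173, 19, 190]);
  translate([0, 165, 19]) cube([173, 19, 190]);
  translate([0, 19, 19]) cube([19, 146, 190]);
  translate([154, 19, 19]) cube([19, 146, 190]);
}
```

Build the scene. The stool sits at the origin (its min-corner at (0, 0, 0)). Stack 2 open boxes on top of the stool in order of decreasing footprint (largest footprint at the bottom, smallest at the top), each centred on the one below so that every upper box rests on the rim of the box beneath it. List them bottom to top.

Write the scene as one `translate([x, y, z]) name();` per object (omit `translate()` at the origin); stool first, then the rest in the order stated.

stool();
translate([69, 50, 383]) open_box();
translate([78, 60, 555]) open_box_2();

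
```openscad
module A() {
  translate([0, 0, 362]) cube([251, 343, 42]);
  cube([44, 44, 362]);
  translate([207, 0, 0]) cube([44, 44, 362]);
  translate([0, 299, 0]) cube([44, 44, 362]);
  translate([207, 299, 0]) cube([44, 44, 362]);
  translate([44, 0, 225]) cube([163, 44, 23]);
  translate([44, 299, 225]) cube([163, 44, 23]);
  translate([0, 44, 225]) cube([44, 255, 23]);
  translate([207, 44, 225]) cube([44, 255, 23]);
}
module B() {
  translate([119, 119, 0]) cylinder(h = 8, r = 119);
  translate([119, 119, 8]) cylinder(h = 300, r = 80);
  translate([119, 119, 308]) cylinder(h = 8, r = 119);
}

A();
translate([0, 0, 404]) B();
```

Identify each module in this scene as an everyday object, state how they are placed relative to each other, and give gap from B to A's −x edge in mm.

A is a stool. B is a spool. The spool is on top of the stool. The gap from the spool to the stool's −x edge is 0 mm.

The spool's min-x is at 0; the stool's min-x is 0; gap = 0 mm.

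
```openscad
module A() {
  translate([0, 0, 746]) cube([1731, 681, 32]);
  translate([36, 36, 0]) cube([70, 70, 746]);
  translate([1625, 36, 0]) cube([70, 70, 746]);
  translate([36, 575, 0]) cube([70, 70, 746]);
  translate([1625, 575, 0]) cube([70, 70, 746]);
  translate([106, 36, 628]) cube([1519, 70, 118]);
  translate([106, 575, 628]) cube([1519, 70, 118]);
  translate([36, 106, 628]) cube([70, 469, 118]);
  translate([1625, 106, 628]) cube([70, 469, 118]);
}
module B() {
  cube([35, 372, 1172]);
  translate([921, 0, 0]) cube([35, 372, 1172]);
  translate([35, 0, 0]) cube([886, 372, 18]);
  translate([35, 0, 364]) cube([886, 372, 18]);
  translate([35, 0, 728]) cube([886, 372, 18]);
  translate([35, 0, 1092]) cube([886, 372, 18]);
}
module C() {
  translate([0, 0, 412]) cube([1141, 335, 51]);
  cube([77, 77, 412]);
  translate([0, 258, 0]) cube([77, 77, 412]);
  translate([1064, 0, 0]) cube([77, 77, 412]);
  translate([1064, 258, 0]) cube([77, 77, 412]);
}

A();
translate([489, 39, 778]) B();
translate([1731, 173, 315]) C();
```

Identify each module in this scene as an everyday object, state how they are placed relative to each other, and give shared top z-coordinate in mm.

A is a table. B is a bookshelf. C is a bench. The bookshelf is on top of the table. The bench is beside the table with their tops flush at z = 778. The shared top z-coordinate is 778 mm.

Both tops at z = 778 mm.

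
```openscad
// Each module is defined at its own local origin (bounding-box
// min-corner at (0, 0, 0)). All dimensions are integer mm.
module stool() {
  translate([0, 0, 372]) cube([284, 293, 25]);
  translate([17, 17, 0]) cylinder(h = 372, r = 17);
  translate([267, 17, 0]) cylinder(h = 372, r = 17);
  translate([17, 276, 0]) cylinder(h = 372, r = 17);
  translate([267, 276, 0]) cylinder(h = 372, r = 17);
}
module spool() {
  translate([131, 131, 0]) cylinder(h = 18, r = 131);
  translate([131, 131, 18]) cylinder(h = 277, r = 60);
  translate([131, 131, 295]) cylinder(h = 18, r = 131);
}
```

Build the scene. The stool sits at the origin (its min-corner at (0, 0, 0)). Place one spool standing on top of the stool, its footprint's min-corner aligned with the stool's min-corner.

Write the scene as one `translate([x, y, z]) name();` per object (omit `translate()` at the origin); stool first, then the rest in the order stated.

stool();
translate([0, 0, 397]) spool();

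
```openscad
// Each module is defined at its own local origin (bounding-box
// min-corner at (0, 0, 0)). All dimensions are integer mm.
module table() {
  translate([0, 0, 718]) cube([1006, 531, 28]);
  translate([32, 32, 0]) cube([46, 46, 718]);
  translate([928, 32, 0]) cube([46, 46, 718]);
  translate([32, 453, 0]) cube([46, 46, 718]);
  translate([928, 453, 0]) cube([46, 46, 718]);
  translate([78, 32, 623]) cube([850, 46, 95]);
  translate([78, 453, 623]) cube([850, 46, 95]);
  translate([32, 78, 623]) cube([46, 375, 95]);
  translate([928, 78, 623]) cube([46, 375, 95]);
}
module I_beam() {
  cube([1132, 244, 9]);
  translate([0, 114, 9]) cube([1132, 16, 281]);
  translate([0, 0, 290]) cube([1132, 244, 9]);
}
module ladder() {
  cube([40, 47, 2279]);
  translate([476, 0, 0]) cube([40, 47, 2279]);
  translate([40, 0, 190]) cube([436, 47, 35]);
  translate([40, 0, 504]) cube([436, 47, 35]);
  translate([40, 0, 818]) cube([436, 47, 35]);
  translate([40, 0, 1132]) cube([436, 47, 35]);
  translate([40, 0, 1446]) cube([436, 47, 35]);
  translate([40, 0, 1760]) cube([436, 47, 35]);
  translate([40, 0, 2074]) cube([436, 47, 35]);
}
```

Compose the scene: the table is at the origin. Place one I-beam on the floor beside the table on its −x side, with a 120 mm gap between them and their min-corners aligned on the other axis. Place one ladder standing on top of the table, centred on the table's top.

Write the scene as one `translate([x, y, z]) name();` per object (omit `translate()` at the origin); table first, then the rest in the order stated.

table();
translate([-1252, 0, 0]) I_beam();
translate([245, 242, 746]) ladder();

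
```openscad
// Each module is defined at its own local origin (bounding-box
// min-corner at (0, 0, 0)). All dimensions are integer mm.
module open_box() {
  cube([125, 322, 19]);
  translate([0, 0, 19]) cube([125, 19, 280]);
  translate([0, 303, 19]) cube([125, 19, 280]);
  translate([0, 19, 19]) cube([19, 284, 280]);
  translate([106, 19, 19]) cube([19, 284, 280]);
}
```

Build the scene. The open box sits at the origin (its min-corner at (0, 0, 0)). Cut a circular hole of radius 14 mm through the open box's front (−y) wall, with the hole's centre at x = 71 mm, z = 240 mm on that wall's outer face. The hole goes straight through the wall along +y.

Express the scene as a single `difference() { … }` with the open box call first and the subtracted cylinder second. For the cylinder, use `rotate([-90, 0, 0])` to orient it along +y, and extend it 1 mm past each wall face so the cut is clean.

difference() {
  open_box();
  translate([71, -1, 240]) rotate([-90, 0, 0]) cylinder(h = 21, r = 14);
}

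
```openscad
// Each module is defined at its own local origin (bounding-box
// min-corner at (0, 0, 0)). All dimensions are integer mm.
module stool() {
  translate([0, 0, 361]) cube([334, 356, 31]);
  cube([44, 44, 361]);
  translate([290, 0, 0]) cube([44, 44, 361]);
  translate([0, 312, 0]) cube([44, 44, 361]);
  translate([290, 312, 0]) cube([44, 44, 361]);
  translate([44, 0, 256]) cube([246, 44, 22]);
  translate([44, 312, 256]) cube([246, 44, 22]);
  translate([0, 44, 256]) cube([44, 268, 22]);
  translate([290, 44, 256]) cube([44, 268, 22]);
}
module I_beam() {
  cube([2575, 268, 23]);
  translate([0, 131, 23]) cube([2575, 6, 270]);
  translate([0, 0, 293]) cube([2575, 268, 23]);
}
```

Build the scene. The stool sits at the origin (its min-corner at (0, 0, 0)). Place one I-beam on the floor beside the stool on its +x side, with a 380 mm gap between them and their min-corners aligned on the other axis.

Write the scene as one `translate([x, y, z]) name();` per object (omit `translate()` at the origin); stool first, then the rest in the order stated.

stool();
translate([714, 0, 0]) I_beam();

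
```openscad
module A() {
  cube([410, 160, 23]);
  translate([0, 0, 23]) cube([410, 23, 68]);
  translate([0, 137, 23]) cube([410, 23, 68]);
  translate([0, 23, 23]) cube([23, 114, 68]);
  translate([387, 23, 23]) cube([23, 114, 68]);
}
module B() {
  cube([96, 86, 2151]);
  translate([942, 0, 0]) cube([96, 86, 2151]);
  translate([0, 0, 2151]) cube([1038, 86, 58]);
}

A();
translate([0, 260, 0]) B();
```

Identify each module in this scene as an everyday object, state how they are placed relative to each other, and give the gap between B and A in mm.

A is an open box. B is a door frame. The door frame is on the floor beside the open box on its +y side. The gap between the door frame and the open box is 100 mm.

The door frame's nearest face is 100 mm from the open box's +y face.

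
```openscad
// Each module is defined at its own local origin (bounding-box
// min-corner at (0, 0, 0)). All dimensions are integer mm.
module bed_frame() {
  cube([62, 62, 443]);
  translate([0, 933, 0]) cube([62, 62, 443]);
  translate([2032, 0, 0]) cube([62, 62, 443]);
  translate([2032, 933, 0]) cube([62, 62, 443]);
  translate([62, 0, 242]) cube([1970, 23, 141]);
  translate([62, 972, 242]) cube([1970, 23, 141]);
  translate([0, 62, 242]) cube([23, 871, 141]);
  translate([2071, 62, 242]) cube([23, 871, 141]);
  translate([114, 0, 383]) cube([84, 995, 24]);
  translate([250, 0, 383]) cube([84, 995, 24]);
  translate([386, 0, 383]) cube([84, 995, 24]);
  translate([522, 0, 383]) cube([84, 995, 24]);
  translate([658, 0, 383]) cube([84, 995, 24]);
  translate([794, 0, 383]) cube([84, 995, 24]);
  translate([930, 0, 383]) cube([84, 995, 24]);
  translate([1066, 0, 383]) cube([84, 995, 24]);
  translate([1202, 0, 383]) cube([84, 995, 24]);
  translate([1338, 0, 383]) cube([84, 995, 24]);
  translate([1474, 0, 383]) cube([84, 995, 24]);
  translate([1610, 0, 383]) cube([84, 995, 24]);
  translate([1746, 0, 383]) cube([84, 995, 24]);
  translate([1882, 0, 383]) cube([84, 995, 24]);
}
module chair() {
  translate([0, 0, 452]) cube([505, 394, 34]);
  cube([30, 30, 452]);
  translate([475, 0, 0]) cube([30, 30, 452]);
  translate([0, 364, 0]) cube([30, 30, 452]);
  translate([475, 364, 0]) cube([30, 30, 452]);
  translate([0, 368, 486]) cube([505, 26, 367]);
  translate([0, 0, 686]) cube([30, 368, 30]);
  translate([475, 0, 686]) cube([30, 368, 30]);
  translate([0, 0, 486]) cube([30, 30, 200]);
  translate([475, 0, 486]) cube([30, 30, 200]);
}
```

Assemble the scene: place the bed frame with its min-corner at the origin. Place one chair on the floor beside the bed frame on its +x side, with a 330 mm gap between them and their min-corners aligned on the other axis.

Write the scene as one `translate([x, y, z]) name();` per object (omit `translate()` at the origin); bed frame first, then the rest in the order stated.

bed_frame();
translate([2424, 0, 0]) chair();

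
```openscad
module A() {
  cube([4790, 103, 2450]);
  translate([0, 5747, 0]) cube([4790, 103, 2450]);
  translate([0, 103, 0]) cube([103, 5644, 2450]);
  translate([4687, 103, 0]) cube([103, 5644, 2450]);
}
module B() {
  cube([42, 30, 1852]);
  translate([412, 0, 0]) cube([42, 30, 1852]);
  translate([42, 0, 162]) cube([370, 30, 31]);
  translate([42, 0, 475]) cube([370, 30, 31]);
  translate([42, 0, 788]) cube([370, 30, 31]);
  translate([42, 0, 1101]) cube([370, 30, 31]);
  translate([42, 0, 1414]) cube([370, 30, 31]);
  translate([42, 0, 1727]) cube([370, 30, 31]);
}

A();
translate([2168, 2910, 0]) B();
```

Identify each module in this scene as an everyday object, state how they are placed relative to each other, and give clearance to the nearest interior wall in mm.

A is a house frame. B is a ladder. The ladder sits inside the house frame, centred. The clearance to the nearest interior wall is 2065 mm.

Clearances: x = 2065, y = 2807; minimum 2065 mm.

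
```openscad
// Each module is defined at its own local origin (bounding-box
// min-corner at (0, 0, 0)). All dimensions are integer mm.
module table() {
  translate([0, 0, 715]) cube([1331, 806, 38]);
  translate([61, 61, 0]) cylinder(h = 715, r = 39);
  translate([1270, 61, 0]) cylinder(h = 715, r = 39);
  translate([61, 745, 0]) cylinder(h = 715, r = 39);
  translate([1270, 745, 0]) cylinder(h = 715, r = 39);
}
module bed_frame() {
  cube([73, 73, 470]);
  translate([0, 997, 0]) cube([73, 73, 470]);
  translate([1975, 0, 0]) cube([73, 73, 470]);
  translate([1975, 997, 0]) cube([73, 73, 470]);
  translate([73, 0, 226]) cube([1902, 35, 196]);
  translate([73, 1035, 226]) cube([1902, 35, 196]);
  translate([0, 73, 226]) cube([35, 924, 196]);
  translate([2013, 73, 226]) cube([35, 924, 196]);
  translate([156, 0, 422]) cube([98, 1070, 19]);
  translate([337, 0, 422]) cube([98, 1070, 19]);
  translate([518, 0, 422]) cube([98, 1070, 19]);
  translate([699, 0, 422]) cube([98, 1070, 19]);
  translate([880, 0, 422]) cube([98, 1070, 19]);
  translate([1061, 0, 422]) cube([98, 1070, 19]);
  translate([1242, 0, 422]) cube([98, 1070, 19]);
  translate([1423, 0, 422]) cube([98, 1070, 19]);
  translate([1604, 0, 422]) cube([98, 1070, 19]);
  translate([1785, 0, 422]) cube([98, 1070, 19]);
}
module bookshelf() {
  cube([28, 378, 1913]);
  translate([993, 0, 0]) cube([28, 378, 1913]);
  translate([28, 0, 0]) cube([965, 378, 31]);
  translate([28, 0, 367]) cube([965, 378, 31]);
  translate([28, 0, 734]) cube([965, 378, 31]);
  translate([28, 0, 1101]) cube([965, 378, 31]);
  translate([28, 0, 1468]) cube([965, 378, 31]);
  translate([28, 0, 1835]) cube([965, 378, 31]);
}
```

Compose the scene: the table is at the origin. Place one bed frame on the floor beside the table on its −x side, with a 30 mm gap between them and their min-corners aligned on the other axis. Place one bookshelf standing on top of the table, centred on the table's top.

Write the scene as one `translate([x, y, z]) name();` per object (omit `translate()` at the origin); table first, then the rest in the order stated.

table();
translate([-2078, 0, 0]) bed_frame();
translate([155, 214, 753]) bookshelf();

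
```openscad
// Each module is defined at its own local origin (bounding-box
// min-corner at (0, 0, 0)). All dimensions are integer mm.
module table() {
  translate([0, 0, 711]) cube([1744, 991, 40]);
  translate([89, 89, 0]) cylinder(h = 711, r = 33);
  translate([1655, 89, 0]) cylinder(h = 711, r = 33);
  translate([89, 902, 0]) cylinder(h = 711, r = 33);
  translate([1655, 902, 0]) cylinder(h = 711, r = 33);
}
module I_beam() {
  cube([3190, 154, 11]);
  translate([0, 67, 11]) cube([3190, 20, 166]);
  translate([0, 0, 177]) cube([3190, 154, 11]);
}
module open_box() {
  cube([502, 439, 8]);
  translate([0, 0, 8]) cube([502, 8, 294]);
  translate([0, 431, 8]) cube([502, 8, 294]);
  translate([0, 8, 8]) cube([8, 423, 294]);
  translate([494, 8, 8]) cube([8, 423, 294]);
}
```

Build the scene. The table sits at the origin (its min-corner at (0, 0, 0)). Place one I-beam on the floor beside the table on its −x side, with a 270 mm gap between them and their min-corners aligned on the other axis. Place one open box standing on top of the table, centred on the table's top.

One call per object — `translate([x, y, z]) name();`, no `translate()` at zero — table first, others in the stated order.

table();
translate([-3460, 0, 0]) I_beam();
translate([621, 276, 751]) open_box();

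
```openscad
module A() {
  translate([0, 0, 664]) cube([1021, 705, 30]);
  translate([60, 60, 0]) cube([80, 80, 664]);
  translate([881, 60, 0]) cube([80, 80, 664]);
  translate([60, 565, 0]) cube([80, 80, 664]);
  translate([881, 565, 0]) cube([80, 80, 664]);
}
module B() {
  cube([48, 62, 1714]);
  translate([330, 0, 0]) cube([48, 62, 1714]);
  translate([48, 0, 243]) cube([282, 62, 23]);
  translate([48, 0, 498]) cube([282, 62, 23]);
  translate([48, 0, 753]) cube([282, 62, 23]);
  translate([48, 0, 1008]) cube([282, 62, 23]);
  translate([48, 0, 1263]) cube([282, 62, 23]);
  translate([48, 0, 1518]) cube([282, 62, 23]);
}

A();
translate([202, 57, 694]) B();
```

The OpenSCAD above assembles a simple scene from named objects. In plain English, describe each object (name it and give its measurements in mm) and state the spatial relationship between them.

A is a table with a 1021×705 mm rectangular top, 30 mm thick, top surface at z = 694 mm, supported by four 80×80 mm square legs, each inset 60 mm from the nearest pair of top edges, running from the floor.

B is a straight ladder. Two 48×62 mm vertical rails, 1714 mm tall, stand 378 mm apart (outside-to-outside) with their front faces coplanar on the −y side. 6 rungs, each 62 mm deep and 23 mm tall, span between the inner faces of the rails, front faces flush with the rails. The lowest rung's underside is at z = 243 mm and rungs are spaced 255 mm apart (underside to underside).

The ladder is on top of the table.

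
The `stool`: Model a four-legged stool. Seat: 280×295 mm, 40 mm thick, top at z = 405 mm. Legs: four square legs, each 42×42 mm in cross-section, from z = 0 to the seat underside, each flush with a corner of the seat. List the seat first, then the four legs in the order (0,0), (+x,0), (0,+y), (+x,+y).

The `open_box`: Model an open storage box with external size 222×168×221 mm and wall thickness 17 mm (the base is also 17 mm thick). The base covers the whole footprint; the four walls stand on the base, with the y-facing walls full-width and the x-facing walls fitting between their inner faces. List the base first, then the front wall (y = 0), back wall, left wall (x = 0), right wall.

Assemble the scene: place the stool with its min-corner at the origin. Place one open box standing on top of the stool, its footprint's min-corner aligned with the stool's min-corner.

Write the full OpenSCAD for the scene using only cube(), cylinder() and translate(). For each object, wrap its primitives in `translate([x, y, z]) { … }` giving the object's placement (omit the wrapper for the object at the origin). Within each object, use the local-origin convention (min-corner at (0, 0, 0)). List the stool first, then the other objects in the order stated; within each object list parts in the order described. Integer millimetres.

translate([0, 0, 365]) cube([280, 295, 40]);
cube([42, 42, 365]);
translate([238, 0, 0]) cube([42, 42, 365]);
translate([0, 253, 0]) cube([42, 42, 365]);
translate([238, 253, 0]) cube([42, 42, 365]);
translate([0, 0, 405]) {
  cube([222, 168, 17]);
  translate([0, 0, 17]) cube([222, 17, 204]);
  translate([0, 151, 17]) cube([222, 17, 204]);
  translate([0, 17, 17]) cube([17, 134, 204]);
  translate([205, 17, 17]) cube([17, 134, 204]);
}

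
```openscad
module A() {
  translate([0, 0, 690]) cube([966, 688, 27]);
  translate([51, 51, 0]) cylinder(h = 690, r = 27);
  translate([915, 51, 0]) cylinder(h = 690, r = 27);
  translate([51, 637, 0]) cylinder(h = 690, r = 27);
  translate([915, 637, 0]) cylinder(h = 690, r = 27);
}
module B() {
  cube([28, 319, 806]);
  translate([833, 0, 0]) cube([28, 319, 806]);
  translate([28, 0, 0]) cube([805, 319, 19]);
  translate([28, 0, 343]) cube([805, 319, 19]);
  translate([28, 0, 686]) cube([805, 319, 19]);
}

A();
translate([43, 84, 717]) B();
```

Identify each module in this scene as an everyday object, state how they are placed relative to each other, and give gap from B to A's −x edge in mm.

The bookshelf's min-x is at 43; the table's min-x is 0; gap = 43 mm.

A is a table. B is a bookshelf. The bookshelf is on top of the table. The gap from the bookshelf to the table's −x edge is 43 mm.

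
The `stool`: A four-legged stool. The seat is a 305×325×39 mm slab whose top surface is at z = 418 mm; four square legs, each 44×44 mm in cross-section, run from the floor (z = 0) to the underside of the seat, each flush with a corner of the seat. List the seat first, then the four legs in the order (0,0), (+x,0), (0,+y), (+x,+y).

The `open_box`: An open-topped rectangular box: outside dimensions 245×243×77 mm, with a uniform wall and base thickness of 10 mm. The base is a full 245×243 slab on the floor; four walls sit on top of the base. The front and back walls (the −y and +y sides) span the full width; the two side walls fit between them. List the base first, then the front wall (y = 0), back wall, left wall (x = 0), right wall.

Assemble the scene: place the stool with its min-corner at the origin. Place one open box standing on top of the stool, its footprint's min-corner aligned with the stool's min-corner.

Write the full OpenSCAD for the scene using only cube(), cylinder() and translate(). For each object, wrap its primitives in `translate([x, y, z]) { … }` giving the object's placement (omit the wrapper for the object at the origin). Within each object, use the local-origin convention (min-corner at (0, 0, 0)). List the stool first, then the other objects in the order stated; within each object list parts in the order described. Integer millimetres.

translate([0, 0, 379]) cube([305, 325, 39]);
cube([44, 44, 379]);
translate([261, 0, 0]) cube([44, 44, 379]);
translate([0, 281, 0]) cube([44, 44, 379]);
translate([261, 281, 0]) cube([44, 44, 379]);
translate([0, 0, 418]) {
  cube([245, 243, 10]);
  translate([0, 0, 10]) cube([245, 10, 67]);
  translate([0, 233, 10]) cube([245, 10, 67]);
  translate([0, 10, 10]) cube([10, 223, 67]);
  translate([235, 10, 10]) cube([10, 223, 67]);
}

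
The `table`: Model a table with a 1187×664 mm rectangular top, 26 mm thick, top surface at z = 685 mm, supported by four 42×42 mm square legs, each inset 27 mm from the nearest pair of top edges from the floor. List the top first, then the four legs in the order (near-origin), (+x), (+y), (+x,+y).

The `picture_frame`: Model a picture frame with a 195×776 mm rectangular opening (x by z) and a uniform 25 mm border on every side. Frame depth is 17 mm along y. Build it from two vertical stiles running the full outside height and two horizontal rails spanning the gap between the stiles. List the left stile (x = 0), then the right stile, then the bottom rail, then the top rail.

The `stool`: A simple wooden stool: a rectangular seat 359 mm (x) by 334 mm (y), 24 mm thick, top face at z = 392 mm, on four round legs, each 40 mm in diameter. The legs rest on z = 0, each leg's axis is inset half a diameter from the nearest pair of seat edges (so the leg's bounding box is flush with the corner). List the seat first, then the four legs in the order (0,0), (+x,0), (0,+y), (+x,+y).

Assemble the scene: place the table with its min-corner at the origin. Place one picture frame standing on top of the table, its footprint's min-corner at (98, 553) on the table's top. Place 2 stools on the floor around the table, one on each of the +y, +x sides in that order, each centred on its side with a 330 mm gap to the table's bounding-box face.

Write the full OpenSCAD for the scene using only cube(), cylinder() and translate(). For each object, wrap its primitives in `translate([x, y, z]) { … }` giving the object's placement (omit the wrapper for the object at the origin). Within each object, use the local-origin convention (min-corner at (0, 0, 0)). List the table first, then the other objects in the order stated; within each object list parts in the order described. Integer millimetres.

translate([0, 0, 659]) cube([1187, 664, 26]);
translate([27, 27, 0]) cube([42, 42, 659]);
translate([1118, 27, 0]) cube([42, 42, 659]);
translate([27, 595, 0]) cube([42, 42, 659]);
translate([1118, 595, 0]) cube([42, 42, 659]);
translate([98, 553, 685]) {
  cube([25, 17, 826]);
  translate([220, 0, 0]) cube([25, 17, 826]);
  translate([25, 0, 0]) cube([195, 17, 25]);
  translate([25, 0, 801]) cube([195, 17, 25]);
}
translate([414, 994, 0]) {
  translate([0, 0, 368]) cube([359, 334, 24]);
  translate([20, 20, 0]) cylinder(h = 368, r = 20);
  translate([339, 20, 0]) cylinder(h = 368, r = 20);
  translate([20, 314, 0]) cylinder(h = 368, r = 20);
  translate([339, 314, 0]) cylinder(h = 368, r = 20);
}
translate([1517, 165, 0]) {
  translate([0, 0, 368]) cube([359, 334, 24]);
  translate([20, 20, 0]) cylinder(h = 368, r = 20);
  translate([339, 20, 0]) cylinder(h = 368, r = 20);
  translate([20, 314, 0]) cylinder(h = 368, r = 20);
  translate([339, 314, 0]) cylinder(h = 368, r = 20);
}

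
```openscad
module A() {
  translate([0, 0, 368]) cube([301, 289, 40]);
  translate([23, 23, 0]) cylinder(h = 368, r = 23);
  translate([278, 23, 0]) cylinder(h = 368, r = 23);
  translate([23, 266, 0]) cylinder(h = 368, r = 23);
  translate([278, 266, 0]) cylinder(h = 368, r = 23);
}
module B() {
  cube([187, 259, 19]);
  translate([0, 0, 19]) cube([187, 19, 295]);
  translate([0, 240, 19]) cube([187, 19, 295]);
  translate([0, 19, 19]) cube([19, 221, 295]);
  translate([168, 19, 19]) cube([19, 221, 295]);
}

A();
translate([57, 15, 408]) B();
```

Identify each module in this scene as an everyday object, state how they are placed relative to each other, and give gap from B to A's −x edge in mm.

A is a stool. B is an open box. The open box is on top of the stool, centred. The gap from the open box to the stool's −x edge is 57 mm.

The open box's min-x is at 57; the stool's min-x is 0; gap = 57 mm.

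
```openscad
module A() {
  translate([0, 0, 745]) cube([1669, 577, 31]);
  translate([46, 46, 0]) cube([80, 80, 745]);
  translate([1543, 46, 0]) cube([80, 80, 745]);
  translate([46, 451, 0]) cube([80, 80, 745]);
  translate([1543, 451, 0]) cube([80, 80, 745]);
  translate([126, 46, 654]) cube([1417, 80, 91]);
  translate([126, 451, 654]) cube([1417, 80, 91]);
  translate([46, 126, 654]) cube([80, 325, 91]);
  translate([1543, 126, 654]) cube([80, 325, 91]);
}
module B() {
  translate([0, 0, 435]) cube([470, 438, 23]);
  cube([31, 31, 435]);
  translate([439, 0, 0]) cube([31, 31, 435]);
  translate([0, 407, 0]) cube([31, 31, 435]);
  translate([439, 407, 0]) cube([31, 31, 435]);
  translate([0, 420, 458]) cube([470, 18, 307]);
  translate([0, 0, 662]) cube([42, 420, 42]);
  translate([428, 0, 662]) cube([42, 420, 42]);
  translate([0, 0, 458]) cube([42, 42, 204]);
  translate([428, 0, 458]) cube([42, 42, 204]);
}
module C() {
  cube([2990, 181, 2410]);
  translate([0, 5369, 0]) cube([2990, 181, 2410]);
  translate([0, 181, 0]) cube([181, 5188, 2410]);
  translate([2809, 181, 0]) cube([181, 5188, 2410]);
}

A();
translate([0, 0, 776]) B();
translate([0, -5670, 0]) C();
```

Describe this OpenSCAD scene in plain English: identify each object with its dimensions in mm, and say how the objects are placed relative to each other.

A is a rectangular dining table. The top is 1669×577×31 mm with its upper surface at z = 776 mm. It stands on four 80×80 mm square legs, each inset 46 mm from the nearest pair of top edges, running from the floor to the underside of the top. Four apron rails, 80 mm thick and 91 mm tall, run between adjacent legs with their top edges flush with the underside of the top and their outer faces flush with the legs' outer faces.

B is a chair: 470×438 mm seat, 23 mm thick, top at z = 458 mm, on four 31 mm square corner legs flush with the seat edges. A 18 mm thick backrest slab spans the full seat width, extending 307 mm above the seat top, its back face flush with the seat's +y edge. Two armrests of 42×42 mm section run along each side from the seat's front edge to the front of the backrest, top faces 246 mm above the seat top and outer faces flush with the seat's x-edges; a 42×42 mm post under the front of each armrest stands on the seat at the front corner.

C is the wall frame of a small rectangular building: four walls, each 2410 mm tall and 181 mm thick, enclosing a footprint 2990 mm (x) by 5550 mm (y) outside-to-outside, with no floor or roof. The front and back walls (the −y and +y sides) span the full width; the two side walls fit between them.

The chair is on top of the table. The house frame is on the floor beside the table on its −y side.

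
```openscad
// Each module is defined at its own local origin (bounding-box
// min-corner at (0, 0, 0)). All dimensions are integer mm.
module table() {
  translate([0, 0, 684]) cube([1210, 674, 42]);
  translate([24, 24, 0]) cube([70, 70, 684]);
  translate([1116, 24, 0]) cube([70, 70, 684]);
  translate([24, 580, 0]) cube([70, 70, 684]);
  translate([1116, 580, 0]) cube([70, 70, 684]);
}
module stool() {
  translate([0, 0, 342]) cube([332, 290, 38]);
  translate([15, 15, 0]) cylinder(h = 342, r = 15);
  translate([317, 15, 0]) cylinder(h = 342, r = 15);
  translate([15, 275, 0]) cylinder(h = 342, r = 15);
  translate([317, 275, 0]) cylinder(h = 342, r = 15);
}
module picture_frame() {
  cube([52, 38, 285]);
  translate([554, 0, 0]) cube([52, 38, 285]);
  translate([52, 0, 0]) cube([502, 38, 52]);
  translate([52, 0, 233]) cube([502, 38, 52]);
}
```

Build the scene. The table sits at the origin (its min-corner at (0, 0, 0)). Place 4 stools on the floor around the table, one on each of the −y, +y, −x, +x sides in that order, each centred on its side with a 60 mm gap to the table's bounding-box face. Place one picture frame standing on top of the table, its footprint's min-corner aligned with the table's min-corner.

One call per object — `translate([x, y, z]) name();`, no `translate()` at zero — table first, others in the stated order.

table();
translate([439, -350, 0]) stool();
translate([439, 734, 0]) stool();
translate([-392, 192, 0]) stool();
translate([1270, 192, 0]) stool();
translate([0, 0, 726]) picture_frame();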